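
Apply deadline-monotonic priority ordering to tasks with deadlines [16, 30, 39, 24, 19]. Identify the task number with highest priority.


Sort tasks by relative deadline (ascending):
  Task 1: deadline = 16
  Task 5: deadline = 19
  Task 4: deadline = 24
  Task 2: deadline = 30
  Task 3: deadline = 39
Priority order (highest first): [1, 5, 4, 2, 3]
Highest priority task = 1

1


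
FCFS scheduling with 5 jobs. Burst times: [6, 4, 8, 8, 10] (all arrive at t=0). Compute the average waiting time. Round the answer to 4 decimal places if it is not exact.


FCFS order (as given): [6, 4, 8, 8, 10]
Waiting times:
  Job 1: wait = 0
  Job 2: wait = 6
  Job 3: wait = 10
  Job 4: wait = 18
  Job 5: wait = 26
Sum of waiting times = 60
Average waiting time = 60/5 = 12.0

12.0


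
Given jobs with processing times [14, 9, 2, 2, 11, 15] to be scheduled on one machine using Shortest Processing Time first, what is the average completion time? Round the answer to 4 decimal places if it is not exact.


Sort jobs by processing time (SPT order): [2, 2, 9, 11, 14, 15]
Compute completion times sequentially:
  Job 1: processing = 2, completes at 2
  Job 2: processing = 2, completes at 4
  Job 3: processing = 9, completes at 13
  Job 4: processing = 11, completes at 24
  Job 5: processing = 14, completes at 38
  Job 6: processing = 15, completes at 53
Sum of completion times = 134
Average completion time = 134/6 = 22.3333

22.3333


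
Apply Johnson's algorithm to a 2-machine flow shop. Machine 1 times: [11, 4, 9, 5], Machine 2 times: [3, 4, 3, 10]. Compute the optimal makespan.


Apply Johnson's rule:
  Group 1 (a <= b): [(2, 4, 4), (4, 5, 10)]
  Group 2 (a > b): [(1, 11, 3), (3, 9, 3)]
Optimal job order: [2, 4, 1, 3]
Schedule:
  Job 2: M1 done at 4, M2 done at 8
  Job 4: M1 done at 9, M2 done at 19
  Job 1: M1 done at 20, M2 done at 23
  Job 3: M1 done at 29, M2 done at 32
Makespan = 32

32


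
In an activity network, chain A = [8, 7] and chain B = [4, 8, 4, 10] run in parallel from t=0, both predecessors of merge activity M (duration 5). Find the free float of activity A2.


ES(A2) = sum of predecessors on chain A = 8
EF(A2) = ES + duration = 8 + 7 = 15
Successor of A2 is M. ES(M) = max(sum(A), sum(B)) = max(15, 26) = 26
Free float = ES(successor) - EF(current) = 26 - 15 = 11

11


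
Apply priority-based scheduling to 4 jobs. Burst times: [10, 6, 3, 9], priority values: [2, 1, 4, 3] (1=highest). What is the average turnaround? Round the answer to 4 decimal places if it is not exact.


Sort by priority (ascending = highest first):
Order: [(1, 6), (2, 10), (3, 9), (4, 3)]
Completion times:
  Priority 1, burst=6, C=6
  Priority 2, burst=10, C=16
  Priority 3, burst=9, C=25
  Priority 4, burst=3, C=28
Average turnaround = 75/4 = 18.75

18.75


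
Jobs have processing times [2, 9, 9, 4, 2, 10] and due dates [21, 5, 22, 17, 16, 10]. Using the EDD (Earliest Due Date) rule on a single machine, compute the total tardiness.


Sort by due date (EDD order): [(9, 5), (10, 10), (2, 16), (4, 17), (2, 21), (9, 22)]
Compute completion times and tardiness:
  Job 1: p=9, d=5, C=9, tardiness=max(0,9-5)=4
  Job 2: p=10, d=10, C=19, tardiness=max(0,19-10)=9
  Job 3: p=2, d=16, C=21, tardiness=max(0,21-16)=5
  Job 4: p=4, d=17, C=25, tardiness=max(0,25-17)=8
  Job 5: p=2, d=21, C=27, tardiness=max(0,27-21)=6
  Job 6: p=9, d=22, C=36, tardiness=max(0,36-22)=14
Total tardiness = 46

46


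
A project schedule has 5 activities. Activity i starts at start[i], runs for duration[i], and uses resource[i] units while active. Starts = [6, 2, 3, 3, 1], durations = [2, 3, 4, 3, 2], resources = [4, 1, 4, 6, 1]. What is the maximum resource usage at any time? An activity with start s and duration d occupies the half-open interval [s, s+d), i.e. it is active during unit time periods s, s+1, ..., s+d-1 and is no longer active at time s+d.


Each activity i is active on [start_i, start_i + duration_i).
Compute total resource usage per time slot:
  t=0: active resources = [], total = 0
  t=1: active resources = [1], total = 1
  t=2: active resources = [1, 1], total = 2
  t=3: active resources = [1, 4, 6], total = 11
  t=4: active resources = [1, 4, 6], total = 11
  t=5: active resources = [4, 6], total = 10
  t=6: active resources = [4, 4], total = 8
  t=7: active resources = [4], total = 4
Peak resource demand = 11

11


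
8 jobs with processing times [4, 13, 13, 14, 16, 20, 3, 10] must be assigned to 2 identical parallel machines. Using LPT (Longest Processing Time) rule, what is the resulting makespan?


Sort jobs in decreasing order (LPT): [20, 16, 14, 13, 13, 10, 4, 3]
Assign each job to the least loaded machine:
  Machine 1: jobs [20, 13, 10, 4], load = 47
  Machine 2: jobs [16, 14, 13, 3], load = 46
Makespan = max load = 47

47


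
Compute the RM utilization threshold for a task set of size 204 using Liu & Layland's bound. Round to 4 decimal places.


Compute 2^(1/204) = 1.0034035593
Subtract 1: 1.0034035593 - 1 = 0.0034035593
Multiply by n: 204 * 0.0034035593 = 0.6943260972
Round to 4 dp: 0.6943

0.6943


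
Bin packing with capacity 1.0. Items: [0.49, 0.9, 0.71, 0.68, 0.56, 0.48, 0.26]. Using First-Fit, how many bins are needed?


Place items sequentially using First-Fit:
  Item 0.49 -> new Bin 1
  Item 0.9 -> new Bin 2
  Item 0.71 -> new Bin 3
  Item 0.68 -> new Bin 4
  Item 0.56 -> new Bin 5
  Item 0.48 -> Bin 1 (now 0.97)
  Item 0.26 -> Bin 3 (now 0.97)
Total bins used = 5

5


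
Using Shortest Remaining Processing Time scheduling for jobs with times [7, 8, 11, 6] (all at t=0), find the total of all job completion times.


Since all jobs arrive at t=0, SRPT equals SPT ordering.
SPT order: [6, 7, 8, 11]
Completion times:
  Job 1: p=6, C=6
  Job 2: p=7, C=13
  Job 3: p=8, C=21
  Job 4: p=11, C=32
Total completion time = 6 + 13 + 21 + 32 = 72

72


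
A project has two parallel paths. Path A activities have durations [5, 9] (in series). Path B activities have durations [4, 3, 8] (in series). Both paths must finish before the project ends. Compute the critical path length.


Path A total = 5 + 9 = 14
Path B total = 4 + 3 + 8 = 15
Critical path = longest path = max(14, 15) = 15

15


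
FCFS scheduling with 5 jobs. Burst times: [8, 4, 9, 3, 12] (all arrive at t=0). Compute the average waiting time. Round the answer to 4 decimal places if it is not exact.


FCFS order (as given): [8, 4, 9, 3, 12]
Waiting times:
  Job 1: wait = 0
  Job 2: wait = 8
  Job 3: wait = 12
  Job 4: wait = 21
  Job 5: wait = 24
Sum of waiting times = 65
Average waiting time = 65/5 = 13.0

13.0


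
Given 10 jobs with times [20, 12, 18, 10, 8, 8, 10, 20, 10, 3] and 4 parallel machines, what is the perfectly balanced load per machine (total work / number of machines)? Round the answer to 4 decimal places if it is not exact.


Total processing time = 20 + 12 + 18 + 10 + 8 + 8 + 10 + 20 + 10 + 3 = 119
Number of machines = 4
Ideal balanced load = 119 / 4 = 29.75

29.75


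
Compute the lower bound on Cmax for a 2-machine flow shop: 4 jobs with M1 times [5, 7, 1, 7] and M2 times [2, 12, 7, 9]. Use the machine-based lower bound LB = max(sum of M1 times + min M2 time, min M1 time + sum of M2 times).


LB1 = sum(M1 times) + min(M2 times) = 20 + 2 = 22
LB2 = min(M1 times) + sum(M2 times) = 1 + 30 = 31
Lower bound = max(LB1, LB2) = max(22, 31) = 31

31


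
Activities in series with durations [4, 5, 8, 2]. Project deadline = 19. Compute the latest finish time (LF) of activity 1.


LF(activity 1) = deadline - sum of successor durations
Successors: activities 2 through 4 with durations [5, 8, 2]
Sum of successor durations = 15
LF = 19 - 15 = 4

4


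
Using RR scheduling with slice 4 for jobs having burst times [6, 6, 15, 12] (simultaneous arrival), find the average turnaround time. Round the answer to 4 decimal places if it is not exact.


Time quantum = 4
Execution trace:
  J1 runs 4 units, time = 4
  J2 runs 4 units, time = 8
  J3 runs 4 units, time = 12
  J4 runs 4 units, time = 16
  J1 runs 2 units, time = 18
  J2 runs 2 units, time = 20
  J3 runs 4 units, time = 24
  J4 runs 4 units, time = 28
  J3 runs 4 units, time = 32
  J4 runs 4 units, time = 36
  J3 runs 3 units, time = 39
Finish times: [18, 20, 39, 36]
Average turnaround = 113/4 = 28.25

28.25


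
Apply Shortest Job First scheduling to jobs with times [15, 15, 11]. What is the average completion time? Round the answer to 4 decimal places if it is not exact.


SJF order (ascending): [11, 15, 15]
Completion times:
  Job 1: burst=11, C=11
  Job 2: burst=15, C=26
  Job 3: burst=15, C=41
Average completion = 78/3 = 26.0

26.0


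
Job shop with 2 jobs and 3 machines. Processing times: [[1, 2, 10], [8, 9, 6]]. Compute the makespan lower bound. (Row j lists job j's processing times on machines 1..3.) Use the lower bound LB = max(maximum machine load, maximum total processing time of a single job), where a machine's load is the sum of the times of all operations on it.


Machine loads:
  Machine 1: 1 + 8 = 9
  Machine 2: 2 + 9 = 11
  Machine 3: 10 + 6 = 16
Max machine load = 16
Job totals:
  Job 1: 13
  Job 2: 23
Max job total = 23
Lower bound = max(16, 23) = 23

23


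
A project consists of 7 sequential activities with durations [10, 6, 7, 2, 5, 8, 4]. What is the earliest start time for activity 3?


Activity 3 starts after activities 1 through 2 complete.
Predecessor durations: [10, 6]
ES = 10 + 6 = 16

16


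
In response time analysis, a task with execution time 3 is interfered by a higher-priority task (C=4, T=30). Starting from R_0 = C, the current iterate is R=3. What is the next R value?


R_next = C + ceil(R_prev / T_hp) * C_hp
ceil(3 / 30) = ceil(0.1) = 1
Interference = 1 * 4 = 4
R_next = 3 + 4 = 7

7


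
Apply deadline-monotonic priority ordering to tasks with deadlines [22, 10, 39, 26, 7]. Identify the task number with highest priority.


Sort tasks by relative deadline (ascending):
  Task 5: deadline = 7
  Task 2: deadline = 10
  Task 1: deadline = 22
  Task 4: deadline = 26
  Task 3: deadline = 39
Priority order (highest first): [5, 2, 1, 4, 3]
Highest priority task = 5

5


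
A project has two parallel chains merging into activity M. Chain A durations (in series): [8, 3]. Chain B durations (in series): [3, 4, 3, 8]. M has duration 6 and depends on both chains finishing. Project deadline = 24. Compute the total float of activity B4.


Forward pass: ES(B4) = sum of predecessors on chain B = 10
EF = ES + duration = 10 + 8 = 18
Backward pass: LF(M) = deadline = 24; LS(M) = 24 - 6 = 18
LF(B4) = LS(M) - sum(successors on chain B) = 18 - 0 = 18
LS = LF - duration = 18 - 8 = 10
Total float = LS - ES = 10 - 10 = 0

0


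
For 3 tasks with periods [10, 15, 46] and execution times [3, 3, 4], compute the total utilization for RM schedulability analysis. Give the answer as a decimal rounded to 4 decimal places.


Compute individual utilizations (exact fractions):
  Task 1: C/T = 3/10 (approx. 0.3)
  Task 2: C/T = 3/15 = 1/5 (approx. 0.2)
  Task 3: C/T = 4/46 = 2/23 (approx. 0.087)
Total utilization U = 3/10 + 1/5 + 2/23 = 27/46
Rounded to 4 decimal places: U = 0.5870
RM (Liu & Layland) bound for 3 tasks = 0.779763; compare with U = 27/46 (approx. 0.586957)
U <= bound, so schedulable by RM sufficient condition.

0.5870


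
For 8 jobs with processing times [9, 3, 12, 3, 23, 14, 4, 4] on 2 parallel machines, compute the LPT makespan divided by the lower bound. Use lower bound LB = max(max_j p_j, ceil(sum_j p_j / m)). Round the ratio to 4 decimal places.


LPT order: [23, 14, 12, 9, 4, 4, 3, 3]
Machine loads after assignment: [35, 37]
LPT makespan = 37
Lower bound = max(max_job, ceil(total/2)) = max(23, 36) = 36
Ratio = 37 / 36 = 1.0278

1.0278


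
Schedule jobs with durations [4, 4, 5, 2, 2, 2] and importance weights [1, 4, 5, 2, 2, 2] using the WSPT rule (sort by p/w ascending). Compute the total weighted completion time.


Compute p/w ratios and sort ascending (WSPT): [(4, 4), (5, 5), (2, 2), (2, 2), (2, 2), (4, 1)]
Compute weighted completion times:
  Job (p=4,w=4): C=4, w*C=4*4=16
  Job (p=5,w=5): C=9, w*C=5*9=45
  Job (p=2,w=2): C=11, w*C=2*11=22
  Job (p=2,w=2): C=13, w*C=2*13=26
  Job (p=2,w=2): C=15, w*C=2*15=30
  Job (p=4,w=1): C=19, w*C=1*19=19
Total weighted completion time = 158

158


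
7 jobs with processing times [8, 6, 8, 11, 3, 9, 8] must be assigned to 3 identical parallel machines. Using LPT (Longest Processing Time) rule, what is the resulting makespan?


Sort jobs in decreasing order (LPT): [11, 9, 8, 8, 8, 6, 3]
Assign each job to the least loaded machine:
  Machine 1: jobs [11, 6], load = 17
  Machine 2: jobs [9, 8], load = 17
  Machine 3: jobs [8, 8, 3], load = 19
Makespan = max load = 19

19


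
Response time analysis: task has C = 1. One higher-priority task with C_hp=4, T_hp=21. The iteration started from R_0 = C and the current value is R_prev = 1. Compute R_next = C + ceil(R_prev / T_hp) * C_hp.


R_next = C + ceil(R_prev / T_hp) * C_hp
ceil(1 / 21) = ceil(0.0476) = 1
Interference = 1 * 4 = 4
R_next = 1 + 4 = 5

5


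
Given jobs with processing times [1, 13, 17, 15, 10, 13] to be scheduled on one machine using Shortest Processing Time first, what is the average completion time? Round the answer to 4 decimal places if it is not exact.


Sort jobs by processing time (SPT order): [1, 10, 13, 13, 15, 17]
Compute completion times sequentially:
  Job 1: processing = 1, completes at 1
  Job 2: processing = 10, completes at 11
  Job 3: processing = 13, completes at 24
  Job 4: processing = 13, completes at 37
  Job 5: processing = 15, completes at 52
  Job 6: processing = 17, completes at 69
Sum of completion times = 194
Average completion time = 194/6 = 32.3333

32.3333


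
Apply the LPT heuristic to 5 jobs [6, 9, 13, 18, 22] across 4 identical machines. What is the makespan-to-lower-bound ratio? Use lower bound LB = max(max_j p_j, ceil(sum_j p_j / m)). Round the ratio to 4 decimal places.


LPT order: [22, 18, 13, 9, 6]
Machine loads after assignment: [22, 18, 13, 15]
LPT makespan = 22
Lower bound = max(max_job, ceil(total/4)) = max(22, 17) = 22
Ratio = 22 / 22 = 1.0

1.0


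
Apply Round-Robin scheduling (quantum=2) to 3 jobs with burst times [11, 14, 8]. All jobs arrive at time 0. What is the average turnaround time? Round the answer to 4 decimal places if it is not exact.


Time quantum = 2
Execution trace:
  J1 runs 2 units, time = 2
  J2 runs 2 units, time = 4
  J3 runs 2 units, time = 6
  J1 runs 2 units, time = 8
  J2 runs 2 units, time = 10
  J3 runs 2 units, time = 12
  J1 runs 2 units, time = 14
  J2 runs 2 units, time = 16
  J3 runs 2 units, time = 18
  J1 runs 2 units, time = 20
  J2 runs 2 units, time = 22
  J3 runs 2 units, time = 24
  J1 runs 2 units, time = 26
  J2 runs 2 units, time = 28
  J1 runs 1 units, time = 29
  J2 runs 2 units, time = 31
  J2 runs 2 units, time = 33
Finish times: [29, 33, 24]
Average turnaround = 86/3 = 28.6667

28.6667


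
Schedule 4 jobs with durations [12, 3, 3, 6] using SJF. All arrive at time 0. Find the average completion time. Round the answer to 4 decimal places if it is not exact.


SJF order (ascending): [3, 3, 6, 12]
Completion times:
  Job 1: burst=3, C=3
  Job 2: burst=3, C=6
  Job 3: burst=6, C=12
  Job 4: burst=12, C=24
Average completion = 45/4 = 11.25

11.25


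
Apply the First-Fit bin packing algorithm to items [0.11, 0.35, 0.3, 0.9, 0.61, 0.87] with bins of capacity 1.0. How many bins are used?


Place items sequentially using First-Fit:
  Item 0.11 -> new Bin 1
  Item 0.35 -> Bin 1 (now 0.46)
  Item 0.3 -> Bin 1 (now 0.76)
  Item 0.9 -> new Bin 2
  Item 0.61 -> new Bin 3
  Item 0.87 -> new Bin 4
Total bins used = 4

4


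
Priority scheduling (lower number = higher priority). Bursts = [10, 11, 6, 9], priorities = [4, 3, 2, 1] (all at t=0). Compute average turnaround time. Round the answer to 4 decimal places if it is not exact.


Sort by priority (ascending = highest first):
Order: [(1, 9), (2, 6), (3, 11), (4, 10)]
Completion times:
  Priority 1, burst=9, C=9
  Priority 2, burst=6, C=15
  Priority 3, burst=11, C=26
  Priority 4, burst=10, C=36
Average turnaround = 86/4 = 21.5

21.5


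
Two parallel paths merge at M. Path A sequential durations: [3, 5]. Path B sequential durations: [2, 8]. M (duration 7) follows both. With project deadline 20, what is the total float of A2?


Forward pass: ES(A2) = sum of predecessors on chain A = 3
EF = ES + duration = 3 + 5 = 8
Backward pass: LF(M) = deadline = 20; LS(M) = 20 - 7 = 13
LF(A2) = LS(M) - sum(successors on chain A) = 13 - 0 = 13
LS = LF - duration = 13 - 5 = 8
Total float = LS - ES = 8 - 3 = 5

5


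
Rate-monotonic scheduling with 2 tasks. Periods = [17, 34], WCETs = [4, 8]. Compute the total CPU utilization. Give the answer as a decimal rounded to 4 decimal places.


Compute individual utilizations (exact fractions):
  Task 1: C/T = 4/17 (approx. 0.2353)
  Task 2: C/T = 8/34 = 4/17 (approx. 0.2353)
Total utilization U = 4/17 + 4/17 = 8/17
Rounded to 4 decimal places: U = 0.4706
RM (Liu & Layland) bound for 2 tasks = 0.828427; compare with U = 8/17 (approx. 0.470588)
U <= bound, so schedulable by RM sufficient condition.

0.4706


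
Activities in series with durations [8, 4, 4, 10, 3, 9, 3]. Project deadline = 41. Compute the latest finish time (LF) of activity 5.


LF(activity 5) = deadline - sum of successor durations
Successors: activities 6 through 7 with durations [9, 3]
Sum of successor durations = 12
LF = 41 - 12 = 29

29


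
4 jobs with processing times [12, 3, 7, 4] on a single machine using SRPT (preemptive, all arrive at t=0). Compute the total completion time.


Since all jobs arrive at t=0, SRPT equals SPT ordering.
SPT order: [3, 4, 7, 12]
Completion times:
  Job 1: p=3, C=3
  Job 2: p=4, C=7
  Job 3: p=7, C=14
  Job 4: p=12, C=26
Total completion time = 3 + 7 + 14 + 26 = 50

50


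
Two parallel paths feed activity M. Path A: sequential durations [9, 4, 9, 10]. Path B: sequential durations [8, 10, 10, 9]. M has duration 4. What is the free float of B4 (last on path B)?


ES(B4) = sum of predecessors on chain B = 28
EF(B4) = ES + duration = 28 + 9 = 37
Successor of B4 is M. ES(M) = max(sum(A), sum(B)) = max(32, 37) = 37
Free float = ES(successor) - EF(current) = 37 - 37 = 0

0


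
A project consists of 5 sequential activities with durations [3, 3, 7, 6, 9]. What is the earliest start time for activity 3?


Activity 3 starts after activities 1 through 2 complete.
Predecessor durations: [3, 3]
ES = 3 + 3 = 6

6


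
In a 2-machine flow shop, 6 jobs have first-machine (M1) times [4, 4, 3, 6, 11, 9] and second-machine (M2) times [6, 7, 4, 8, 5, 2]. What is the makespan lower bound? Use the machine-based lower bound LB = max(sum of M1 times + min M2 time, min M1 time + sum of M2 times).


LB1 = sum(M1 times) + min(M2 times) = 37 + 2 = 39
LB2 = min(M1 times) + sum(M2 times) = 3 + 32 = 35
Lower bound = max(LB1, LB2) = max(39, 35) = 39

39


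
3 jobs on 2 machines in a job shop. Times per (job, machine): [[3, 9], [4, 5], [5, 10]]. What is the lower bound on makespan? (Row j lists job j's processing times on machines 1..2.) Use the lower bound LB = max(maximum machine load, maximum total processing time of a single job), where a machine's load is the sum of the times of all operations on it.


Machine loads:
  Machine 1: 3 + 4 + 5 = 12
  Machine 2: 9 + 5 + 10 = 24
Max machine load = 24
Job totals:
  Job 1: 12
  Job 2: 9
  Job 3: 15
Max job total = 15
Lower bound = max(24, 15) = 24

24


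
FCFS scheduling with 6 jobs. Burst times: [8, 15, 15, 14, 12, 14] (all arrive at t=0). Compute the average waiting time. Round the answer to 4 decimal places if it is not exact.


FCFS order (as given): [8, 15, 15, 14, 12, 14]
Waiting times:
  Job 1: wait = 0
  Job 2: wait = 8
  Job 3: wait = 23
  Job 4: wait = 38
  Job 5: wait = 52
  Job 6: wait = 64
Sum of waiting times = 185
Average waiting time = 185/6 = 30.8333

30.8333


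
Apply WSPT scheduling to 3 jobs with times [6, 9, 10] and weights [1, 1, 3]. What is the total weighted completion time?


Compute p/w ratios and sort ascending (WSPT): [(10, 3), (6, 1), (9, 1)]
Compute weighted completion times:
  Job (p=10,w=3): C=10, w*C=3*10=30
  Job (p=6,w=1): C=16, w*C=1*16=16
  Job (p=9,w=1): C=25, w*C=1*25=25
Total weighted completion time = 71

71


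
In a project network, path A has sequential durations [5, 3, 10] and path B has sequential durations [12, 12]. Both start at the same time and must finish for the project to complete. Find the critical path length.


Path A total = 5 + 3 + 10 = 18
Path B total = 12 + 12 = 24
Critical path = longest path = max(18, 24) = 24

24


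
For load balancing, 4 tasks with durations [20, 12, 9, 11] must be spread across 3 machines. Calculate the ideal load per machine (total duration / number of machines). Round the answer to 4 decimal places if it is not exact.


Total processing time = 20 + 12 + 9 + 11 = 52
Number of machines = 3
Ideal balanced load = 52 / 3 = 17.3333

17.3333


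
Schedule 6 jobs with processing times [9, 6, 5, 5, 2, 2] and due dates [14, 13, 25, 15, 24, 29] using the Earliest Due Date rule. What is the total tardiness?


Sort by due date (EDD order): [(6, 13), (9, 14), (5, 15), (2, 24), (5, 25), (2, 29)]
Compute completion times and tardiness:
  Job 1: p=6, d=13, C=6, tardiness=max(0,6-13)=0
  Job 2: p=9, d=14, C=15, tardiness=max(0,15-14)=1
  Job 3: p=5, d=15, C=20, tardiness=max(0,20-15)=5
  Job 4: p=2, d=24, C=22, tardiness=max(0,22-24)=0
  Job 5: p=5, d=25, C=27, tardiness=max(0,27-25)=2
  Job 6: p=2, d=29, C=29, tardiness=max(0,29-29)=0
Total tardiness = 8

8


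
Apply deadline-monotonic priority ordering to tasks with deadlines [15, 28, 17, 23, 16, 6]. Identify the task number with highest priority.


Sort tasks by relative deadline (ascending):
  Task 6: deadline = 6
  Task 1: deadline = 15
  Task 5: deadline = 16
  Task 3: deadline = 17
  Task 4: deadline = 23
  Task 2: deadline = 28
Priority order (highest first): [6, 1, 5, 3, 4, 2]
Highest priority task = 6

6


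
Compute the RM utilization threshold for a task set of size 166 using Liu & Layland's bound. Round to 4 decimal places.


Compute 2^(1/166) = 1.0041843153
Subtract 1: 1.0041843153 - 1 = 0.0041843153
Multiply by n: 166 * 0.0041843153 = 0.6945963398
Round to 4 dp: 0.6946

0.6946


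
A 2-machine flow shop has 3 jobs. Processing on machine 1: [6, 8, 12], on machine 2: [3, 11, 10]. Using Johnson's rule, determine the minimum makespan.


Apply Johnson's rule:
  Group 1 (a <= b): [(2, 8, 11)]
  Group 2 (a > b): [(3, 12, 10), (1, 6, 3)]
Optimal job order: [2, 3, 1]
Schedule:
  Job 2: M1 done at 8, M2 done at 19
  Job 3: M1 done at 20, M2 done at 30
  Job 1: M1 done at 26, M2 done at 33
Makespan = 33

33


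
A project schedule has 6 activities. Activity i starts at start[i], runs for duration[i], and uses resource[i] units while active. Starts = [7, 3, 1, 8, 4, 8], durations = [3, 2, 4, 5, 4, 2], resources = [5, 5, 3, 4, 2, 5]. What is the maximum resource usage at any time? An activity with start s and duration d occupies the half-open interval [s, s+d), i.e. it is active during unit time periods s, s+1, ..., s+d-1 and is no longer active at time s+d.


Each activity i is active on [start_i, start_i + duration_i).
Compute total resource usage per time slot:
  t=0: active resources = [], total = 0
  t=1: active resources = [3], total = 3
  t=2: active resources = [3], total = 3
  t=3: active resources = [5, 3], total = 8
  t=4: active resources = [5, 3, 2], total = 10
  t=5: active resources = [2], total = 2
  t=6: active resources = [2], total = 2
  t=7: active resources = [5, 2], total = 7
  t=8: active resources = [5, 4, 5], total = 14
  t=9: active resources = [5, 4, 5], total = 14
  t=10: active resources = [4], total = 4
  t=11: active resources = [4], total = 4
  t=12: active resources = [4], total = 4
Peak resource demand = 14

14


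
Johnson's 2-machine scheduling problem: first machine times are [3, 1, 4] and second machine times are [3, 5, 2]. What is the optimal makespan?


Apply Johnson's rule:
  Group 1 (a <= b): [(2, 1, 5), (1, 3, 3)]
  Group 2 (a > b): [(3, 4, 2)]
Optimal job order: [2, 1, 3]
Schedule:
  Job 2: M1 done at 1, M2 done at 6
  Job 1: M1 done at 4, M2 done at 9
  Job 3: M1 done at 8, M2 done at 11
Makespan = 11

11


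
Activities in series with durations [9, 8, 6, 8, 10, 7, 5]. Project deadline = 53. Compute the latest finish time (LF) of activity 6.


LF(activity 6) = deadline - sum of successor durations
Successors: activities 7 through 7 with durations [5]
Sum of successor durations = 5
LF = 53 - 5 = 48

48


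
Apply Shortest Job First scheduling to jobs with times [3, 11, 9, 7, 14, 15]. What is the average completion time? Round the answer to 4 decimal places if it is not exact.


SJF order (ascending): [3, 7, 9, 11, 14, 15]
Completion times:
  Job 1: burst=3, C=3
  Job 2: burst=7, C=10
  Job 3: burst=9, C=19
  Job 4: burst=11, C=30
  Job 5: burst=14, C=44
  Job 6: burst=15, C=59
Average completion = 165/6 = 27.5

27.5


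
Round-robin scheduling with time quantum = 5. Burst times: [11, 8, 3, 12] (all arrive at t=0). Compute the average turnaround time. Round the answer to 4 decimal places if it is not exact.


Time quantum = 5
Execution trace:
  J1 runs 5 units, time = 5
  J2 runs 5 units, time = 10
  J3 runs 3 units, time = 13
  J4 runs 5 units, time = 18
  J1 runs 5 units, time = 23
  J2 runs 3 units, time = 26
  J4 runs 5 units, time = 31
  J1 runs 1 units, time = 32
  J4 runs 2 units, time = 34
Finish times: [32, 26, 13, 34]
Average turnaround = 105/4 = 26.25

26.25


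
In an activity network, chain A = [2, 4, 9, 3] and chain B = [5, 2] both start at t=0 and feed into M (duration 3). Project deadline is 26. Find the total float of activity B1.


Forward pass: ES(B1) = sum of predecessors on chain B = 0
EF = ES + duration = 0 + 5 = 5
Backward pass: LF(M) = deadline = 26; LS(M) = 26 - 3 = 23
LF(B1) = LS(M) - sum(successors on chain B) = 23 - 2 = 21
LS = LF - duration = 21 - 5 = 16
Total float = LS - ES = 16 - 0 = 16

16


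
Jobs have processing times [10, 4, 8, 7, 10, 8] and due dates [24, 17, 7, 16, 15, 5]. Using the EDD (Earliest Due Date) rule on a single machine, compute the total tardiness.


Sort by due date (EDD order): [(8, 5), (8, 7), (10, 15), (7, 16), (4, 17), (10, 24)]
Compute completion times and tardiness:
  Job 1: p=8, d=5, C=8, tardiness=max(0,8-5)=3
  Job 2: p=8, d=7, C=16, tardiness=max(0,16-7)=9
  Job 3: p=10, d=15, C=26, tardiness=max(0,26-15)=11
  Job 4: p=7, d=16, C=33, tardiness=max(0,33-16)=17
  Job 5: p=4, d=17, C=37, tardiness=max(0,37-17)=20
  Job 6: p=10, d=24, C=47, tardiness=max(0,47-24)=23
Total tardiness = 83

83


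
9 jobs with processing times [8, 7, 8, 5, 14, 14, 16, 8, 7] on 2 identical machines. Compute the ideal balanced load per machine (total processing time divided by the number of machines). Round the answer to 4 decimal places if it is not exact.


Total processing time = 8 + 7 + 8 + 5 + 14 + 14 + 16 + 8 + 7 = 87
Number of machines = 2
Ideal balanced load = 87 / 2 = 43.5

43.5


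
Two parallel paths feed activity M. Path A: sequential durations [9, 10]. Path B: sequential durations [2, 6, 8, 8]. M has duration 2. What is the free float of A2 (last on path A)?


ES(A2) = sum of predecessors on chain A = 9
EF(A2) = ES + duration = 9 + 10 = 19
Successor of A2 is M. ES(M) = max(sum(A), sum(B)) = max(19, 24) = 24
Free float = ES(successor) - EF(current) = 24 - 19 = 5

5


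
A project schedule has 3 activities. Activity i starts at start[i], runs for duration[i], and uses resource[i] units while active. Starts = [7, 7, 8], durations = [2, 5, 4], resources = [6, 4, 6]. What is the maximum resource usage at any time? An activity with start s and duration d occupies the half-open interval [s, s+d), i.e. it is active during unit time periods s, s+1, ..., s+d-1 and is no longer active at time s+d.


Each activity i is active on [start_i, start_i + duration_i).
Compute total resource usage per time slot:
  t=0: active resources = [], total = 0
  t=1: active resources = [], total = 0
  t=2: active resources = [], total = 0
  t=3: active resources = [], total = 0
  t=4: active resources = [], total = 0
  t=5: active resources = [], total = 0
  t=6: active resources = [], total = 0
  t=7: active resources = [6, 4], total = 10
  t=8: active resources = [6, 4, 6], total = 16
  t=9: active resources = [4, 6], total = 10
  t=10: active resources = [4, 6], total = 10
  t=11: active resources = [4, 6], total = 10
Peak resource demand = 16

16


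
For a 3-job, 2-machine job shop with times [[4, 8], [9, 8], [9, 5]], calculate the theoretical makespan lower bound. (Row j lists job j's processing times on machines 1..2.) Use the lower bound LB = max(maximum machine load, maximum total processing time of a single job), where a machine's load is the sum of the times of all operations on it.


Machine loads:
  Machine 1: 4 + 9 + 9 = 22
  Machine 2: 8 + 8 + 5 = 21
Max machine load = 22
Job totals:
  Job 1: 12
  Job 2: 17
  Job 3: 14
Max job total = 17
Lower bound = max(22, 17) = 22

22


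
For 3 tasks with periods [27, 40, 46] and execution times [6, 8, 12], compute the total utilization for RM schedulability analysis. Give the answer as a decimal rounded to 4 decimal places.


Compute individual utilizations (exact fractions):
  Task 1: C/T = 6/27 = 2/9 (approx. 0.2222)
  Task 2: C/T = 8/40 = 1/5 (approx. 0.2)
  Task 3: C/T = 12/46 = 6/23 (approx. 0.2609)
Total utilization U = 2/9 + 1/5 + 6/23 = 707/1035
Rounded to 4 decimal places: U = 0.6831
RM (Liu & Layland) bound for 3 tasks = 0.779763; compare with U = 707/1035 (approx. 0.683092)
U <= bound, so schedulable by RM sufficient condition.

0.6831


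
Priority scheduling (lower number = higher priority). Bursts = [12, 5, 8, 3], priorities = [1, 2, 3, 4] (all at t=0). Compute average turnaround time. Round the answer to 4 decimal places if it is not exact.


Sort by priority (ascending = highest first):
Order: [(1, 12), (2, 5), (3, 8), (4, 3)]
Completion times:
  Priority 1, burst=12, C=12
  Priority 2, burst=5, C=17
  Priority 3, burst=8, C=25
  Priority 4, burst=3, C=28
Average turnaround = 82/4 = 20.5

20.5


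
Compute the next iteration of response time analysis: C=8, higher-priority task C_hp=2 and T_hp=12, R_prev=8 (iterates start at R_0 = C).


R_next = C + ceil(R_prev / T_hp) * C_hp
ceil(8 / 12) = ceil(0.6667) = 1
Interference = 1 * 2 = 2
R_next = 8 + 2 = 10

10


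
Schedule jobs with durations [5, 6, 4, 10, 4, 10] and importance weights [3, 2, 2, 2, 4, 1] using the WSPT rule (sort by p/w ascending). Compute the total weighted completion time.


Compute p/w ratios and sort ascending (WSPT): [(4, 4), (5, 3), (4, 2), (6, 2), (10, 2), (10, 1)]
Compute weighted completion times:
  Job (p=4,w=4): C=4, w*C=4*4=16
  Job (p=5,w=3): C=9, w*C=3*9=27
  Job (p=4,w=2): C=13, w*C=2*13=26
  Job (p=6,w=2): C=19, w*C=2*19=38
  Job (p=10,w=2): C=29, w*C=2*29=58
  Job (p=10,w=1): C=39, w*C=1*39=39
Total weighted completion time = 204

204


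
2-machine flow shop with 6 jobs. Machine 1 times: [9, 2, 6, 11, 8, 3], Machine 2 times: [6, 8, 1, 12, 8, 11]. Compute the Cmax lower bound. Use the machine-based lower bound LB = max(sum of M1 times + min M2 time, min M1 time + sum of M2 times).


LB1 = sum(M1 times) + min(M2 times) = 39 + 1 = 40
LB2 = min(M1 times) + sum(M2 times) = 2 + 46 = 48
Lower bound = max(LB1, LB2) = max(40, 48) = 48

48


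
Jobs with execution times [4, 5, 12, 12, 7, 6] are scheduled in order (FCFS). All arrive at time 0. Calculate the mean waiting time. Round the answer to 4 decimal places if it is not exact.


FCFS order (as given): [4, 5, 12, 12, 7, 6]
Waiting times:
  Job 1: wait = 0
  Job 2: wait = 4
  Job 3: wait = 9
  Job 4: wait = 21
  Job 5: wait = 33
  Job 6: wait = 40
Sum of waiting times = 107
Average waiting time = 107/6 = 17.8333

17.8333


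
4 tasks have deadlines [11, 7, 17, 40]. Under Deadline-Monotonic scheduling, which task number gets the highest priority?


Sort tasks by relative deadline (ascending):
  Task 2: deadline = 7
  Task 1: deadline = 11
  Task 3: deadline = 17
  Task 4: deadline = 40
Priority order (highest first): [2, 1, 3, 4]
Highest priority task = 2

2


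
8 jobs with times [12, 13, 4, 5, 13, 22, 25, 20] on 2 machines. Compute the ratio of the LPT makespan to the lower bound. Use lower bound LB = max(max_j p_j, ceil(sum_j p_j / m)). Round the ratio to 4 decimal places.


LPT order: [25, 22, 20, 13, 13, 12, 5, 4]
Machine loads after assignment: [56, 58]
LPT makespan = 58
Lower bound = max(max_job, ceil(total/2)) = max(25, 57) = 57
Ratio = 58 / 57 = 1.0175

1.0175


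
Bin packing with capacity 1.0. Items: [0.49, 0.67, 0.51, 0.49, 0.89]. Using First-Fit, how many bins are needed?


Place items sequentially using First-Fit:
  Item 0.49 -> new Bin 1
  Item 0.67 -> new Bin 2
  Item 0.51 -> Bin 1 (now 1.0)
  Item 0.49 -> new Bin 3
  Item 0.89 -> new Bin 4
Total bins used = 4

4


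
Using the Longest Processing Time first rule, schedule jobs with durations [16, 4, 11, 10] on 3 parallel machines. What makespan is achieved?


Sort jobs in decreasing order (LPT): [16, 11, 10, 4]
Assign each job to the least loaded machine:
  Machine 1: jobs [16], load = 16
  Machine 2: jobs [11], load = 11
  Machine 3: jobs [10, 4], load = 14
Makespan = max load = 16

16


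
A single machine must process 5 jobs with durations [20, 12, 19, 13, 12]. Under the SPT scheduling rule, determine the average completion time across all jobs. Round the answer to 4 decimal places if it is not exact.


Sort jobs by processing time (SPT order): [12, 12, 13, 19, 20]
Compute completion times sequentially:
  Job 1: processing = 12, completes at 12
  Job 2: processing = 12, completes at 24
  Job 3: processing = 13, completes at 37
  Job 4: processing = 19, completes at 56
  Job 5: processing = 20, completes at 76
Sum of completion times = 205
Average completion time = 205/5 = 41.0

41.0


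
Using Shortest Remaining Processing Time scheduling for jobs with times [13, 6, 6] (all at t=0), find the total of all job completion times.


Since all jobs arrive at t=0, SRPT equals SPT ordering.
SPT order: [6, 6, 13]
Completion times:
  Job 1: p=6, C=6
  Job 2: p=6, C=12
  Job 3: p=13, C=25
Total completion time = 6 + 12 + 25 = 43

43


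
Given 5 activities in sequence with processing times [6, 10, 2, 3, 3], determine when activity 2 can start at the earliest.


Activity 2 starts after activities 1 through 1 complete.
Predecessor durations: [6]
ES = 6 = 6

6


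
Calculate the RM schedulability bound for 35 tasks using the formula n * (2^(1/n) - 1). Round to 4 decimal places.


Compute 2^(1/35) = 1.0200016094
Subtract 1: 1.0200016094 - 1 = 0.0200016094
Multiply by n: 35 * 0.0200016094 = 0.7000563290
Round to 4 dp: 0.7001

0.7001


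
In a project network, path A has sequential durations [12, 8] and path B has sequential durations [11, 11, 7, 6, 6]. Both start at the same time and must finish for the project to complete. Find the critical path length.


Path A total = 12 + 8 = 20
Path B total = 11 + 11 + 7 + 6 + 6 = 41
Critical path = longest path = max(20, 41) = 41

41


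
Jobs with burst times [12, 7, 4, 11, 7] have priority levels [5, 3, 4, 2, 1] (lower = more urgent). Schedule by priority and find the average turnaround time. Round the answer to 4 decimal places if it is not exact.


Sort by priority (ascending = highest first):
Order: [(1, 7), (2, 11), (3, 7), (4, 4), (5, 12)]
Completion times:
  Priority 1, burst=7, C=7
  Priority 2, burst=11, C=18
  Priority 3, burst=7, C=25
  Priority 4, burst=4, C=29
  Priority 5, burst=12, C=41
Average turnaround = 120/5 = 24.0

24.0


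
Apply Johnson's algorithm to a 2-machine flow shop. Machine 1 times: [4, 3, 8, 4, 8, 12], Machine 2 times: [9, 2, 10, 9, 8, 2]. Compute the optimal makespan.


Apply Johnson's rule:
  Group 1 (a <= b): [(1, 4, 9), (4, 4, 9), (3, 8, 10), (5, 8, 8)]
  Group 2 (a > b): [(2, 3, 2), (6, 12, 2)]
Optimal job order: [1, 4, 3, 5, 2, 6]
Schedule:
  Job 1: M1 done at 4, M2 done at 13
  Job 4: M1 done at 8, M2 done at 22
  Job 3: M1 done at 16, M2 done at 32
  Job 5: M1 done at 24, M2 done at 40
  Job 2: M1 done at 27, M2 done at 42
  Job 6: M1 done at 39, M2 done at 44
Makespan = 44

44


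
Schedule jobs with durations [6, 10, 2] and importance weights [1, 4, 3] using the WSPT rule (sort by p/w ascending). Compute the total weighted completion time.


Compute p/w ratios and sort ascending (WSPT): [(2, 3), (10, 4), (6, 1)]
Compute weighted completion times:
  Job (p=2,w=3): C=2, w*C=3*2=6
  Job (p=10,w=4): C=12, w*C=4*12=48
  Job (p=6,w=1): C=18, w*C=1*18=18
Total weighted completion time = 72

72


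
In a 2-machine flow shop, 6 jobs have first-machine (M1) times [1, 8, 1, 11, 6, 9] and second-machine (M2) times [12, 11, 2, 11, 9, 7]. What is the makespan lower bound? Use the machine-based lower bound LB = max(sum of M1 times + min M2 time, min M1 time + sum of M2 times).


LB1 = sum(M1 times) + min(M2 times) = 36 + 2 = 38
LB2 = min(M1 times) + sum(M2 times) = 1 + 52 = 53
Lower bound = max(LB1, LB2) = max(38, 53) = 53

53


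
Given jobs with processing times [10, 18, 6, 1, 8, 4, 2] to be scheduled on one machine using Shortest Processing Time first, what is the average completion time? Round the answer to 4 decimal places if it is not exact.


Sort jobs by processing time (SPT order): [1, 2, 4, 6, 8, 10, 18]
Compute completion times sequentially:
  Job 1: processing = 1, completes at 1
  Job 2: processing = 2, completes at 3
  Job 3: processing = 4, completes at 7
  Job 4: processing = 6, completes at 13
  Job 5: processing = 8, completes at 21
  Job 6: processing = 10, completes at 31
  Job 7: processing = 18, completes at 49
Sum of completion times = 125
Average completion time = 125/7 = 17.8571

17.8571


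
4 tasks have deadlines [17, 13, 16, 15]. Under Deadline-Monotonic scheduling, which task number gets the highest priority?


Sort tasks by relative deadline (ascending):
  Task 2: deadline = 13
  Task 4: deadline = 15
  Task 3: deadline = 16
  Task 1: deadline = 17
Priority order (highest first): [2, 4, 3, 1]
Highest priority task = 2

2


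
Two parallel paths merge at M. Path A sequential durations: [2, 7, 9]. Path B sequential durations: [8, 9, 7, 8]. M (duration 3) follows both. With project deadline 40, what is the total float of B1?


Forward pass: ES(B1) = sum of predecessors on chain B = 0
EF = ES + duration = 0 + 8 = 8
Backward pass: LF(M) = deadline = 40; LS(M) = 40 - 3 = 37
LF(B1) = LS(M) - sum(successors on chain B) = 37 - 24 = 13
LS = LF - duration = 13 - 8 = 5
Total float = LS - ES = 5 - 0 = 5

5


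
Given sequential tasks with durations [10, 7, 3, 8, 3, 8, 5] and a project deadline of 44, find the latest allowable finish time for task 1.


LF(activity 1) = deadline - sum of successor durations
Successors: activities 2 through 7 with durations [7, 3, 8, 3, 8, 5]
Sum of successor durations = 34
LF = 44 - 34 = 10

10


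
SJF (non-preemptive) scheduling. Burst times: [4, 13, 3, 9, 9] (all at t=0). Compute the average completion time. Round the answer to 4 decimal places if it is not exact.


SJF order (ascending): [3, 4, 9, 9, 13]
Completion times:
  Job 1: burst=3, C=3
  Job 2: burst=4, C=7
  Job 3: burst=9, C=16
  Job 4: burst=9, C=25
  Job 5: burst=13, C=38
Average completion = 89/5 = 17.8

17.8


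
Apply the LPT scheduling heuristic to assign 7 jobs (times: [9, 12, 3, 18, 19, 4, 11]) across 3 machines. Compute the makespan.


Sort jobs in decreasing order (LPT): [19, 18, 12, 11, 9, 4, 3]
Assign each job to the least loaded machine:
  Machine 1: jobs [19, 4, 3], load = 26
  Machine 2: jobs [18, 9], load = 27
  Machine 3: jobs [12, 11], load = 23
Makespan = max load = 27

27


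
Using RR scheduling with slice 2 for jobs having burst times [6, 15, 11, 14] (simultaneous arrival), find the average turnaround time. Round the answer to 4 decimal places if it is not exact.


Time quantum = 2
Execution trace:
  J1 runs 2 units, time = 2
  J2 runs 2 units, time = 4
  J3 runs 2 units, time = 6
  J4 runs 2 units, time = 8
  J1 runs 2 units, time = 10
  J2 runs 2 units, time = 12
  J3 runs 2 units, time = 14
  J4 runs 2 units, time = 16
  J1 runs 2 units, time = 18
  J2 runs 2 units, time = 20
  J3 runs 2 units, time = 22
  J4 runs 2 units, time = 24
  J2 runs 2 units, time = 26
  J3 runs 2 units, time = 28
  J4 runs 2 units, time = 30
  J2 runs 2 units, time = 32
  J3 runs 2 units, time = 34
  J4 runs 2 units, time = 36
  J2 runs 2 units, time = 38
  J3 runs 1 units, time = 39
  J4 runs 2 units, time = 41
  J2 runs 2 units, time = 43
  J4 runs 2 units, time = 45
  J2 runs 1 units, time = 46
Finish times: [18, 46, 39, 45]
Average turnaround = 148/4 = 37.0

37.0
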